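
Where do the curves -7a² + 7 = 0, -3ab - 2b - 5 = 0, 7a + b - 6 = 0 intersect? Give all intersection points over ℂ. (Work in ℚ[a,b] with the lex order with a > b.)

{(1, -1)}

Compute a lex Gröbner basis by Buchberger's algorithm.
f_1 = -7a² + 7, LT = a².
f_2 = -3ab - 2b - 5, LT = ab.
f_3 = 7a + b - 6, LT = a.

S(f_1,f_2): lcm = a²b. S = -⅔ab - 5/3a - b.
  reduce S modulo (f_1, f_2, f_3):
  remainder -20/63b - 20/63 ≠ 0; add h_4 = -20/63b - 20/63 to the basis.

The other S-polynomials (S(f_1,f_3), S(f_2,f_3), S(f_1,h_4), S(f_2,h_4), S(f_3,h_4)) all reduce to 0 modulo the current basis, so we have a Gröbner basis.
Inter-reduce: drop elements whose leading term is divisible by another's, tail-reduce, and make monic.
Reduced Gröbner basis: {a - 1, b + 1}.

From the last basis element, b + 1 = 0, so b takes values in {-1}. Each choice, substituted upward through the basis, yields the corresponding point(s) of the solution set.
  b = -1: the earlier basis element becomes a - 1 = 0, giving a = 1 — point (1, -1).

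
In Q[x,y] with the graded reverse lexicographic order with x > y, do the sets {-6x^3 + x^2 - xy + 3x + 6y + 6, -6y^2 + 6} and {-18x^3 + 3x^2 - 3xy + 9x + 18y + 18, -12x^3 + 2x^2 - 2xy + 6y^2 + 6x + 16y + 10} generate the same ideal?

No, the ideals differ.

For a fixed monomial order, each ideal has a unique reduced Gröbner basis; comparing bases decides equality.
Buchberger on the first generating set:
f_1 = -6x^3 + x^2 - xy + 3x + 6y + 6, LT = x^3.
f_2 = -6y^2 + 6, LT = y^2.

The S-polynomials (S(f_1,f_2)) all reduce to 0 modulo the current basis, so we have a Gröbner basis.
Inter-reduce: drop elements whose leading term is divisible by another's, tail-reduce, and make monic.
Reduced Gröbner basis: {x^3 - 1/6x^2 + 1/6xy - 1/2x - y - 1, y^2 - 1}.

Buchberger on the second generating set:
h_1 = -18x^3 + 3x^2 - 3xy + 9x + 18y + 18, LT = x^3.
h_2 = -12x^3 + 2x^2 - 2xy + 6y^2 + 6x + 16y + 10, LT = x^3.

S(h_1,h_2): lcm = x^3. S = 1/2y^2 + 1/3y - 1/6.
  leading term y^2: no divisor's leading term divides it; move 1/2y^2 to the remainder.
  leading term y: no divisor's leading term divides it; move 1/3y to the remainder.
  leading term 1: no divisor's leading term divides it; move -1/6 to the remainder.
  remainder 1/2y^2 + 1/3y - 1/6 ≠ 0; add k_3 = 1/2y^2 + 1/3y - 1/6 to the basis.

The other S-polynomials (S(h_1,k_3), S(h_2,k_3)) all reduce to 0 modulo the current basis, so we have a Gröbner basis.
Inter-reduce: drop elements whose leading term is divisible by another's, tail-reduce, and make monic.
Reduced Gröbner basis: {x^3 - 1/6x^2 + 1/6xy - 1/2x - y - 1, y^2 + 2/3y - 1/3}.

Since the reduced bases disagree, the two ideals are not the same.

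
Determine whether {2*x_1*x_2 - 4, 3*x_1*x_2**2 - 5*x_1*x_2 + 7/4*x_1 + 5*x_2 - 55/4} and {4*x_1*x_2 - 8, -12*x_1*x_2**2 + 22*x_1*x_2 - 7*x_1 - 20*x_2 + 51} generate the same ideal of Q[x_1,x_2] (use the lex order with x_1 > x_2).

Equality of ideals is decidable: compute both reduced Gröbner bases (unique for the ordering) and check whether they agree.
Buchberger on the first generating set:
f_1 = 2*x_1*x_2 - 4, LT = x_1*x_2.
f_2 = 3*x_1*x_2**2 - 5*x_1*x_2 + 7/4*x_1 + 5*x_2 - 55/4, LT = x_1*x_2**2.

S(f_1,f_2): lcm = x_1*x_2**2. S = 5/3*x_1*x_2 - 7/12*x_1 - 11/3*x_2 + 55/12.
  reduce S modulo (f_1, f_2):
  remainder -7/12*x_1 - 11/3*x_2 + 95/12 ≠ 0; add g_3 = -7/12*x_1 - 11/3*x_2 + 95/12 to the basis.

S(f_1,g_3): lcm = x_1*x_2. S = -44/7*x_2**2 + 95/7*x_2 - 2.
  reduce S modulo (f_1, f_2, g_3):
  remainder -44/7*x_2**2 + 95/7*x_2 - 2 ≠ 0; add g_4 = -44/7*x_2**2 + 95/7*x_2 - 2 to the basis.

The other S-polynomials (S(f_2,g_3), S(f_1,g_4), S(f_2,g_4), S(g_3,g_4)) all reduce to 0 modulo the current basis, so we have a Gröbner basis.
Inter-reduce: drop elements whose leading term is divisible by another's, tail-reduce, and make monic.
Reduced Gröbner basis: {x_1 + 44/7*x_2 - 95/7, x_2**2 - 95/44*x_2 + 7/22}.

Buchberger on the second generating set:
h_1 = 4*x_1*x_2 - 8, LT = x_1*x_2.
h_2 = -12*x_1*x_2**2 + 22*x_1*x_2 - 7*x_1 - 20*x_2 + 51, LT = x_1*x_2**2.

S(h_1,h_2): lcm = x_1*x_2**2. S = 11/6*x_1*x_2 - 7/12*x_1 - 11/3*x_2 + 17/4.
  reduce S modulo (h_1, h_2):
  remainder -7/12*x_1 - 11/3*x_2 + 95/12 ≠ 0; add k_3 = -7/12*x_1 - 11/3*x_2 + 95/12 to the basis.

S(h_1,k_3): lcm = x_1*x_2. S = -44/7*x_2**2 + 95/7*x_2 - 2.
  reduce S modulo (h_1, h_2, k_3):
  remainder -44/7*x_2**2 + 95/7*x_2 - 2 ≠ 0; add k_4 = -44/7*x_2**2 + 95/7*x_2 - 2 to the basis.

The other S-polynomials (S(h_2,k_3), S(h_1,k_4), S(h_2,k_4), S(k_3,k_4)) all reduce to 0 modulo the current basis, so we have a Gröbner basis.
Inter-reduce: drop elements whose leading term is divisible by another's, tail-reduce, and make monic.
Reduced Gröbner basis: {x_1 + 44/7*x_2 - 95/7, x_2**2 - 95/44*x_2 + 7/22}.

These coincide, so the ideals are equal.

Yes, the ideals are equal.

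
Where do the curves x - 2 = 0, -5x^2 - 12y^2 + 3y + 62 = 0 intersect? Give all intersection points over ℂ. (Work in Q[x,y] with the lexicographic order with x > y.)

{(2, -7/4), (2, 2)}

Compute a lex Gröbner basis by Buchberger's algorithm.
f_1 = x - 2, LT = x.
f_2 = -5x^2 - 12y^2 + 3y + 62, LT = x^2.

S(f_1,f_2): lcm = x^2. S = -2x - 12/5y^2 + 3/5y + 62/5.
  reduce S modulo (f_1, f_2):
  remainder -12/5y^2 + 3/5y + 42/5 ≠ 0; add h_3 = -12/5y^2 + 3/5y + 42/5 to the basis.

The other S-polynomials (S(f_1,h_3), S(f_2,h_3)) all reduce to 0 modulo the current basis, so we have a Gröbner basis.
Inter-reduce: drop elements whose leading term is divisible by another's, tail-reduce, and make monic.
Reduced Gröbner basis: {x - 2, y^2 - 1/4y - 7/2}.

Elimination: the polynomial y^2 - 1/4y - 7/2 lies in the elimination ideal for y, so y ∈ {-7/4, 2}. For each such y, the remaining basis elements (now univariate) give the rest of the solution.
  y = -7/4: the earlier basis element becomes x - 2 = 0, giving x = 2 — point (2, -7/4).
  y = 2: the earlier basis element becomes x - 2 = 0, giving x = 2 — point (2, 2).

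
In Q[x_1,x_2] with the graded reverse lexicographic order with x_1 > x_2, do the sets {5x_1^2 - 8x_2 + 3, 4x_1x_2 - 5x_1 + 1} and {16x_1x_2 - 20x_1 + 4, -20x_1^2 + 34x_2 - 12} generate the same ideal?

Equality of ideals is decidable: compute both reduced Gröbner bases (unique for the ordering) and check whether they agree.
Buchberger on the first generating set:
f_1 = 5x_1^2 - 8x_2 + 3, LT = x_1^2.
f_2 = 4x_1x_2 - 5x_1 + 1, LT = x_1x_2.

S(f_1,f_2): lcm = x_1^2x_2. S = 5/4x_1^2 - 8/5x_2^2 - 1/4x_1 + 3/5x_2.
  leading term x_1^2: subtract (1/4)·f_1 from 5/4x_1^2 - 8/5x_2^2 - 1/4x_1 + 3/5x_2 → -8/5x_2^2 - 1/4x_1 + 13/5x_2 - 3/4
  leading term x_2^2: no divisor's leading term divides it; move -8/5x_2^2 to the remainder.
  leading term x_1: no divisor's leading term divides it; move -1/4x_1 to the remainder.
  leading term x_2: no divisor's leading term divides it; move 13/5x_2 to the remainder.
  leading term 1: no divisor's leading term divides it; move -3/4 to the remainder.
  remainder -8/5x_2^2 - 1/4x_1 + 13/5x_2 - 3/4 ≠ 0; add g_3 = -8/5x_2^2 - 1/4x_1 + 13/5x_2 - 3/4 to the basis.

S(f_1,g_3): leading monomials are coprime, so the S-polynomial reduces to 0 (Buchberger's first criterion).
S(f_2,g_3): lcm = x_1x_2^2. S = -5/32x_1^2 + 3/8x_1x_2 - 15/32x_1 + 1/4x_2.
  leading term x_1^2: subtract (-1/32)·f_1 from -5/32x_1^2 + 3/8x_1x_2 - 15/32x_1 + 1/4x_2 → 3/8x_1x_2 - 15/32x_1 + 3/32
  leading term x_1x_2: subtract (3/32)·f_2 from 3/8x_1x_2 - 15/32x_1 + 3/32 → 0
  remainder 0.

Every S-polynomial of the final basis reduces to 0, so we have a Gröbner basis.
Inter-reduce: drop elements whose leading term is divisible by another's, tail-reduce, and make monic.
Reduced Gröbner basis: {x_1^2 - 8/5x_2 + 3/5, x_1x_2 - 5/4x_1 + 1/4, x_2^2 + 5/32x_1 - 13/8x_2 + 15/32}.

Buchberger on the second generating set:
h_1 = 16x_1x_2 - 20x_1 + 4, LT = x_1x_2.
h_2 = -20x_1^2 + 34x_2 - 12, LT = x_1^2.

S(h_1,h_2): lcm = x_1^2x_2. S = -5/4x_1^2 + 17/10x_2^2 + 1/4x_1 - 3/5x_2.
  leading term x_1^2: subtract (1/16)·h_2 from -5/4x_1^2 + 17/10x_2^2 + 1/4x_1 - 3/5x_2 → 17/10x_2^2 + 1/4x_1 - 109/40x_2 + 3/4
  leading term x_2^2: no divisor's leading term divides it; move 17/10x_2^2 to the remainder.
  leading term x_1: no divisor's leading term divides it; move 1/4x_1 to the remainder.
  leading term x_2: no divisor's leading term divides it; move -109/40x_2 to the remainder.
  leading term 1: no divisor's leading term divides it; move 3/4 to the remainder.
  remainder 17/10x_2^2 + 1/4x_1 - 109/40x_2 + 3/4 ≠ 0; add k_3 = 17/10x_2^2 + 1/4x_1 - 109/40x_2 + 3/4 to the basis.

S(h_1,k_3): lcm = x_1x_2^2. S = -5/34x_1^2 + 6/17x_1x_2 - 15/34x_1 + 1/4x_2.
  leading term x_1^2: subtract (1/136)·h_2 from -5/34x_1^2 + 6/17x_1x_2 - 15/34x_1 + 1/4x_2 → 6/17x_1x_2 - 15/34x_1 + 3/34
  leading term x_1x_2: subtract (3/136)·h_1 from 6/17x_1x_2 - 15/34x_1 + 3/34 → 0
  remainder 0.

S(h_2,k_3): leading monomials are coprime, so the S-polynomial reduces to 0 (Buchberger's first criterion).
Every S-polynomial of the final basis reduces to 0, so we have a Gröbner basis.
Inter-reduce: drop elements whose leading term is divisible by another's, tail-reduce, and make monic.
Reduced Gröbner basis: {x_1^2 - 17/10x_2 + 3/5, x_1x_2 - 5/4x_1 + 1/4, x_2^2 + 5/34x_1 - 109/68x_2 + 15/34}.

The bases are distinct; the ideals are different.
The same test decides containment: I ⊆ J iff every generator of I reduces to 0 modulo a Gröbner basis of J.

No, the ideals differ.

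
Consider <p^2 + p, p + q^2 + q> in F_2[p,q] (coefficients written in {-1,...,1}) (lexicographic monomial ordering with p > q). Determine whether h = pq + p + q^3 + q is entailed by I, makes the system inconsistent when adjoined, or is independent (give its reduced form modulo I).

First compute the reduced Gröbner basis of I by Buchberger's algorithm.
f_1 = p^2 + p, LT = p^2.
f_2 = p + q^2 + q, LT = p.

S(f_1,f_2): lcm = p^2. S = pq^2 + pq + p.
  leading term pq^2: subtract (q^2)·f_2 from pq^2 + pq + p → pq + p + q^4 + q^3
  leading term pq: subtract (q)·f_2 from pq + p + q^4 + q^3 → p + q^4 + q^2
  leading term p: subtract (1)·f_2 from p + q^4 + q^2 → q^4 + q
  leading term q^4: no divisor's leading term divides it; move q^4 to the remainder.
  leading term q: no divisor's leading term divides it; move q to the remainder.
  remainder q^4 + q ≠ 0; add k_3 = q^4 + q to the basis.

The other S-polynomials (S(f_1,k_3), S(f_2,k_3)) all reduce to 0 modulo the current basis, so we have a Gröbner basis.
Inter-reduce: drop elements whose leading term is divisible by another's, tail-reduce, and make monic.
Reduced Gröbner basis: {p + q^2 + q, q^4 + q}.
Label its elements g_1 = p + q^2 + q, g_2 = q^4 + q.

Reduce h = pq + p + q^3 + q modulo G:
  leading term pq: subtract (q)·g_1 from pq + p + q^3 + q → p + q^2 + q
  leading term p: subtract (1)·g_1 from p + q^2 + q → 0
  normal form = 0.
Since the normal form is 0, h ∈ I.

The remainder on division by a Gröbner basis is unique — it is the normal form.

pq + p + q^3 + q lies in I (it reduces to 0).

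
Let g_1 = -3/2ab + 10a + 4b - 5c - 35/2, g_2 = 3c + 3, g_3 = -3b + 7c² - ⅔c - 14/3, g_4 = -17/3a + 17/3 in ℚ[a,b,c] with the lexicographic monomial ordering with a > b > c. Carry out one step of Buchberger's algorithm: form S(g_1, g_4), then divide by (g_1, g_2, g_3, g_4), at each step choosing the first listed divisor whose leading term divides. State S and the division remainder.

S(g_1, g_4) = -20/3a - 5/3b + 10/3c + 35/3; remainder on division = 0.

lcm(LM(g_1), LM(g_4)) = ab.
S = (lcm/LT(g_1))·g_1 − (lcm/LT(g_4))·g_4 = -20/3a - 5/3b + 10/3c + 35/3.
Reduce S modulo (g_1, g_2, g_3, g_4) in that order:
  leading term a: subtract (20/17)·g_4 from -20/3a - 5/3b + 10/3c + 35/3 → -5/3b + 10/3c + 5
  leading term b: subtract (5/9)·g_3 from -5/3b + 10/3c + 5 → -35/9c² + 100/27c + 205/27
  leading term c²: subtract (-35/27c)·g_2 from -35/9c² + 100/27c + 205/27 → 205/27c + 205/27
  leading term c: subtract (205/81)·g_2 from 205/27c + 205/27 → 0
The remainder is 0, so this S-polynomial contributes no new basis element.
This is the inner loop of Buchberger's algorithm — each nonzero remainder becomes a new basis element.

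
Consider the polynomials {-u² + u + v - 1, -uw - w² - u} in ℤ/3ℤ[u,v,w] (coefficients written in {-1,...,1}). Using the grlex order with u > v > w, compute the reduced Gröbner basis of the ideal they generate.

G = {w³ - vw - u - v + w + 1, u² - u - v + 1, uw + w² + u}

f_1 = -u² + u + v - 1, LT = u².
f_2 = -uw - w² - u, LT = uw.

S(f_1,f_2): lcm = u²w. S = -uw² - u² - uw - vw + w.
  leading term uw²: subtract (w)·f_2 from -uw² - u² - uw - vw + w → w³ - u² - vw + w
  leading term w³: no divisor's leading term divides it; move w³ to the remainder.
  leading term u²: subtract (1)·f_1 from -u² - vw + w → -vw - u - v + w + 1
  leading term vw: no divisor's leading term divides it; move -vw to the remainder.
  leading term u: no divisor's leading term divides it; move -u to the remainder.
  leading term v: no divisor's leading term divides it; move -v to the remainder.
  leading term w: no divisor's leading term divides it; move w to the remainder.
  leading term 1: no divisor's leading term divides it; move 1 to the remainder.
  remainder w³ - vw - u - v + w + 1 ≠ 0; add g_3 = w³ - vw - u - v + w + 1 to the basis.

The other S-polynomials (S(f_1,g_3), S(f_2,g_3)) all reduce to 0 modulo the current basis, so we have a Gröbner basis.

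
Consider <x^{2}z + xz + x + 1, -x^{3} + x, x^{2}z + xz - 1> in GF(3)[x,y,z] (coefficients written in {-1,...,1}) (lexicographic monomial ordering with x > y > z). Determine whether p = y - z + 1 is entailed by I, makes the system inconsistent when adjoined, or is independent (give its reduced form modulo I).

y - z + 1 is independent of I; its normal form modulo I is y - 1.

First compute the reduced Gröbner basis of I by Buchberger's algorithm.
f_1 = x^{2}z + xz + x + 1, LT = x^{2}z.
f_2 = -x^{3} + x, LT = x^{3}.
f_3 = x^{2}z + xz - 1, LT = x^{2}z.

S(f_1,f_2): lcm = x^{3}z. S = x^{2}z + x^{2} + xz + x.
  reduce S modulo (f_1, f_2, f_3):
  remainder x^{2} - 1 ≠ 0; add h_4 = x^{2} - 1 to the basis.

S(f_1,f_3): lcm = x^{2}z. S = x - 1.
  reduce S modulo (f_1, f_2, f_3, h_4):
  remainder x - 1 ≠ 0; add h_5 = x - 1 to the basis.

S(f_1,h_4): lcm = x^{2}z. S = xz + x + z + 1.
  reduce S modulo (f_1, f_2, f_3, h_4, h_5):
  remainder -z - 1 ≠ 0; add h_6 = -z - 1 to the basis.

The other S-polynomials (S(f_2,f_3), S(f_2,h_4), S(f_3,h_4), S(f_1,h_5), S(f_2,h_5), S(f_3,h_5), S(h_4,h_5), S(f_1,h_6), S(f_2,h_6), S(f_3,h_6), S(h_4,h_6), S(h_5,h_6)) all reduce to 0 modulo the current basis, so we have a Gröbner basis.
Inter-reduce: drop elements whose leading term is divisible by another's, tail-reduce, and make monic.
Reduced Gröbner basis: {x - 1, z + 1}.
Label its elements g_1 = x - 1, g_2 = z + 1.

Reduce p = y - z + 1 modulo G:
  leading term y: no divisor's leading term divides it; move y to the remainder.
  leading term z: subtract (-1)·g_2 from -z + 1 → -1
  leading term 1: no divisor's leading term divides it; move -1 to the remainder.
  normal form = y - 1.
The normal form is nonzero, so p ∉ I. Since p minus its normal form lies in I, I + (p) = I + (r) where r = y - 1; decide whether this ideal is the whole ring.
Run Buchberger on G together with r (pairs among the g_i already reduce to 0 since G is a Gröbner basis):
g_1 = x - 1, LT = x.
g_2 = z + 1, LT = z.
r = y - 1, LT = y.

The S-polynomials (S(g_1,g_2), S(g_1,r), S(g_2,r)) all reduce to 0 modulo the current basis, so we have a Gröbner basis.
Inter-reduce: drop elements whose leading term is divisible by another's, tail-reduce, and make monic.
Reduced Gröbner basis: {x - 1, y - 1, z + 1}.
The reduced Gröbner basis of I + (p) is {x - 1, y - 1, z + 1} ≠ {1}, a proper ideal, so the enlarged system stays consistent: p is independent of I, with normal form y - 1.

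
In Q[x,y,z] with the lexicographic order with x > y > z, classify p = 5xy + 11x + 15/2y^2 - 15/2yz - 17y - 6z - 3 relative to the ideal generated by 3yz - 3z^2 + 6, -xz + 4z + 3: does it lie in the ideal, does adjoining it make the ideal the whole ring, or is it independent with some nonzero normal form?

5xy + 11x + 15/2y^2 - 15/2yz - 17y - 6z - 3 is independent of I; its normal form modulo I is -27/2y + 21/2z + 41.

First compute the reduced Gröbner basis of I by Buchberger's algorithm.
f_1 = 3yz - 3z^2 + 6, LT = yz.
f_2 = -xz + 4z + 3, LT = xz.

S(f_1,f_2): lcm = xyz. S = -xz^2 + 2x + 4yz + 3y.
  reduce S modulo (f_1, f_2):
  remainder 2x + 3y - 3z - 8 ≠ 0; add h_3 = 2x + 3y - 3z - 8 to the basis.

The other S-polynomials (S(f_1,h_3), S(f_2,h_3)) all reduce to 0 modulo the current basis, so we have a Gröbner basis.
Inter-reduce: drop elements whose leading term is divisible by another's, tail-reduce, and make monic.
Reduced Gröbner basis: {x + 3/2y - 3/2z - 4, yz - z^2 + 2}.
Label its elements g_1 = x + 3/2y - 3/2z - 4, g_2 = yz - z^2 + 2.

Reduce p = 5xy + 11x + 15/2y^2 - 15/2yz - 17y - 6z - 3 modulo G:
  leading term xy: subtract (5y)·g_1 from 5xy + 11x + 15/2y^2 - 15/2yz - 17y - 6z - 3 → 11x + 3y - 6z - 3
  leading term x: subtract (11)·g_1 from 11x + 3y - 6z - 3 → -27/2y + 21/2z + 41
  leading term y: no divisor's leading term divides it; move -27/2y to the remainder.
  leading term z: no divisor's leading term divides it; move 21/2z to the remainder.
  leading term 1: no divisor's leading term divides it; move 41 to the remainder.
  normal form = -27/2y + 21/2z + 41.
The normal form is nonzero, so p ∉ I. Since p minus its normal form lies in I, I + (p) = I + (r) where r = -27/2y + 21/2z + 41; decide whether this ideal is the whole ring.
Run Buchberger on G together with r (pairs among the g_i already reduce to 0 since G is a Gröbner basis):
g_1 = x + 3/2y - 3/2z - 4, LT = x.
g_2 = yz - z^2 + 2, LT = yz.
r = -27/2y + 21/2z + 41, LT = y.

S(g_2,r): lcm = yz. S = -2/9z^2 + 82/27z + 2.
  reduce S modulo (g_1, g_2, r):
  remainder -2/9z^2 + 82/27z + 2 ≠ 0; add m_4 = -2/9z^2 + 82/27z + 2 to the basis.

The other S-polynomials (S(g_1,g_2), S(g_1,r), S(g_1,m_4), S(g_2,m_4), S(r,m_4)) all reduce to 0 modulo the current basis, so we have a Gröbner basis.
Inter-reduce: drop elements whose leading term is divisible by another's, tail-reduce, and make monic.
Reduced Gröbner basis: {x - 1/3z + 5/9, y - 7/9z - 82/27, z^2 - 41/3z - 9}.
The reduced Gröbner basis of I + (p) is {x - 1/3z + 5/9, y - 7/9z - 82/27, z^2 - 41/3z - 9} ≠ {1}, a proper ideal, so the enlarged system stays consistent: p is independent of I, with normal form -27/2y + 21/2z + 41.

The remainder on division by a Gröbner basis is unique — it is the normal form.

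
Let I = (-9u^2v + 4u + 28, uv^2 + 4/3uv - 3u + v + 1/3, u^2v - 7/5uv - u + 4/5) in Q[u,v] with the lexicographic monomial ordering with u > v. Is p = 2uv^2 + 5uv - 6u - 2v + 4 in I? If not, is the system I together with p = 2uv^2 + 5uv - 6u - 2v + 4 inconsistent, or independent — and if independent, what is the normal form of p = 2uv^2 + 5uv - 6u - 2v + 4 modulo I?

Adjoining 2uv^2 + 5uv - 6u - 2v + 4 makes the ideal the whole ring: the system is inconsistent.

First compute the reduced Gröbner basis of I by Buchberger's algorithm.
f_1 = -9u^2v + 4u + 28, LT = u^2v.
f_2 = uv^2 + 4/3uv - 3u + v + 1/3, LT = uv^2.
f_3 = u^2v - 7/5uv - u + 4/5, LT = u^2v.

S(f_1,f_2): lcm = u^2v^2. S = -4/3u^2v + 3u^2 - 13/9uv - 1/3u - 28/9v.
  leading term u^2v: subtract (4/27)·f_1 from -4/3u^2v + 3u^2 - 13/9uv - 1/3u - 28/9v → 3u^2 - 13/9uv - 25/27u - 28/9v - 112/27
  leading term u^2: no divisor's leading term divides it; move 3u^2 to the remainder.
  leading term uv: no divisor's leading term divides it; move -13/9uv to the remainder.
  leading term u: no divisor's leading term divides it; move -25/27u to the remainder.
  leading term v: no divisor's leading term divides it; move -28/9v to the remainder.
  leading term 1: no divisor's leading term divides it; move -112/27 to the remainder.
  remainder 3u^2 - 13/9uv - 25/27u - 28/9v - 112/27 ≠ 0; add h_4 = 3u^2 - 13/9uv - 25/27u - 28/9v - 112/27 to the basis.

S(f_1,f_3): lcm = u^2v. S = 7/5uv + 5/9u - 176/45.
  leading term uv: no divisor's leading term divides it; move 7/5uv to the remainder.
  leading term u: no divisor's leading term divides it; move 5/9u to the remainder.
  leading term 1: no divisor's leading term divides it; move -176/45 to the remainder.
  remainder 7/5uv + 5/9u - 176/45 ≠ 0; add h_5 = 7/5uv + 5/9u - 176/45 to the basis.

S(f_2,f_3): lcm = u^2v^2. S = 4/3u^2v - 3u^2 + 7/5uv^2 + 2uv + 1/3u - 4/5v.
  leading term u^2v: subtract (-4/27)·f_1 from 4/3u^2v - 3u^2 + 7/5uv^2 + 2uv + 1/3u - 4/5v → -3u^2 + 7/5uv^2 + 2uv + 25/27u - 4/5v + 112/27
  leading term u^2: subtract (-1)·h_4 from -3u^2 + 7/5uv^2 + 2uv + 25/27u - 4/5v + 112/27 → 7/5uv^2 + 5/9uv - 176/45v
  leading term uv^2: subtract (7/5)·f_2 from 7/5uv^2 + 5/9uv - 176/45v → -59/45uv + 21/5u - 239/45v - 7/15
  leading term uv: subtract (-59/63)·h_5 from -59/45uv + 21/5u - 239/45v - 7/15 → 13382/2835u - 239/45v - 11707/2835
  leading term u: no divisor's leading term divides it; move 13382/2835u to the remainder.
  leading term v: no divisor's leading term divides it; move -239/45v to the remainder.
  leading term 1: no divisor's leading term divides it; move -11707/2835 to the remainder.
  remainder 13382/2835u - 239/45v - 11707/2835 ≠ 0; add h_6 = 13382/2835u - 239/45v - 11707/2835 to the basis.

S(f_1,h_4): lcm = u^2v. S = 13/27uv^2 + 25/81uv - 4/9u + 28/27v^2 + 112/81v - 28/9.
  leading term uv^2: subtract (13/27)·f_2 from 13/27uv^2 + 25/81uv - 4/9u + 28/27v^2 + 112/81v - 28/9 → -1/3uv + u + 28/27v^2 + 73/81v - 265/81
  leading term uv: subtract (-5/21)·h_5 from -1/3uv + u + 28/27v^2 + 73/81v - 265/81 → 214/189u + 28/27v^2 + 73/81v - 2383/567
  leading term u: subtract (1605/6691)·h_6 from 214/189u + 28/27v^2 + 73/81v - 2383/567 → 28/27v^2 + 1178914/541971v - 1740958/541971
  leading term v^2: no divisor's leading term divides it; move 28/27v^2 to the remainder.
  leading term v: no divisor's leading term divides it; move 1178914/541971v to the remainder.
  leading term 1: no divisor's leading term divides it; move -1740958/541971 to the remainder.
  remainder 28/27v^2 + 1178914/541971v - 1740958/541971 ≠ 0; add h_7 = 28/27v^2 + 1178914/541971v - 1740958/541971 to the basis.

S(f_2,h_4): lcm = u^2v^2. S = 4/3u^2v - 3u^2 + 13/27uv^3 + 25/81uv^2 + uv + 1/3u + 28/27v^3 + 112/81v^2.
  leading term u^2v: subtract (-4/27)·f_1 from 4/3u^2v - 3u^2 + 13/27uv^3 + 25/81uv^2 + uv + 1/3u + 28/27v^3 + 112/81v^2 → -3u^2 + 13/27uv^3 + 25/81uv^2 + uv + 25/27u + 28/27v^3 + 112/81v^2 + 112/27
  leading term u^2: subtract (-1)·h_4 from -3u^2 + 13/27uv^3 + 25/81uv^2 + uv + 25/27u + 28/27v^3 + 112/81v^2 + 112/27 → 13/27uv^3 + 25/81uv^2 - 4/9uv + 28/27v^3 + 112/81v^2 - 28/9v
  leading term uv^3: subtract (13/27v)·f_2 from 13/27uv^3 + 25/81uv^2 - 4/9uv + 28/27v^3 + 112/81v^2 - 28/9v → -1/3uv^2 + uv + 28/27v^3 + 73/81v^2 - 265/81v
  leading term uv^2: subtract (-1/3)·f_2 from -1/3uv^2 + uv + 28/27v^3 + 73/81v^2 - 265/81v → 13/9uv - u + 28/27v^3 + 73/81v^2 - 238/81v + 1/9
  leading term uv: subtract (65/63)·h_5 from 13/9uv - u + 28/27v^3 + 73/81v^2 - 238/81v + 1/9 → -892/567u + 28/27v^3 + 73/81v^2 - 238/81v + 2351/567
  leading term u: subtract (-2230/6691)·h_6 from -892/567u + 28/27v^3 + 73/81v^2 - 238/81v + 2351/567 → 28/27v^3 + 73/81v^2 - 2551804/541971v + 166813/60219
  leading term v^3: subtract (v)·h_7 from 28/27v^3 + 73/81v^2 - 2551804/541971v + 166813/60219 → -25573/20073v^2 - 90094/60219v + 166813/60219
  leading term v^2: subtract (-230157/187348)·h_7 from -25573/20073v^2 - 90094/60219v + 166813/60219 → 737190945/626772734v - 737190945/626772734
  leading term v: no divisor's leading term divides it; move 737190945/626772734v to the remainder.
  leading term 1: no divisor's leading term divides it; move -737190945/626772734 to the remainder.
  remainder 737190945/626772734v - 737190945/626772734 ≠ 0; add h_8 = 737190945/626772734v - 737190945/626772734 to the basis.

The other S-polynomials (S(f_3,h_4), S(f_1,h_5), S(f_2,h_5), S(f_3,h_5), S(h_4,h_5), S(f_1,h_6), S(f_2,h_6), S(f_3,h_6), S(h_4,h_6), S(h_5,h_6), S(f_1,h_7), S(f_2,h_7), S(f_3,h_7), S(h_4,h_7), S(h_5,h_7), S(h_6,h_7), S(f_1,h_8), S(f_2,h_8), S(f_3,h_8), S(h_4,h_8), S(h_5,h_8), S(h_6,h_8), S(h_7,h_8)) all reduce to 0 modulo the current basis, so we have a Gröbner basis.
Inter-reduce: drop elements whose leading term is divisible by another's, tail-reduce, and make monic.
Reduced Gröbner basis: {u - 2, v - 1}.
Label its elements g_1 = u - 2, g_2 = v - 1.

Reduce p = 2uv^2 + 5uv - 6u - 2v + 4 modulo G:
  leading term uv^2: subtract (2v^2)·g_1 from 2uv^2 + 5uv - 6u - 2v + 4 → 5uv - 6u + 4v^2 - 2v + 4
  leading term uv: subtract (5v)·g_1 from 5uv - 6u + 4v^2 - 2v + 4 → -6u + 4v^2 + 8v + 4
  leading term u: subtract (-6)·g_1 from -6u + 4v^2 + 8v + 4 → 4v^2 + 8v - 8
  leading term v^2: subtract (4v)·g_2 from 4v^2 + 8v - 8 → 12v - 8
  leading term v: subtract (12)·g_2 from 12v - 8 → 4
  leading term 1: no divisor's leading term divides it; move 4 to the remainder.
  normal form = 4.
The normal form is nonzero, so p ∉ I. Since p minus its normal form lies in I, I + (p) = I + (r) where r = 4; decide whether this ideal is the whole ring.
Here r = 4 is a nonzero constant, hence a unit: 1 ∈ I + (p), the Gröbner basis of I + (p) is {1}, and the enlarged system has no common solution — adjoining p is inconsistent.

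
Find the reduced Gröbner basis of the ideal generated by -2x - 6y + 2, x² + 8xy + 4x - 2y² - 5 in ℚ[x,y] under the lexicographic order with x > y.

f_1 = -2x - 6y + 2, LT = x.
f_2 = x² + 8xy + 4x - 2y² - 5, LT = x².

S(f_1,f_2): lcm = x². S = -5xy - 5x + 2y² + 5.
  leading term xy: subtract (5/2y)·f_1 from -5xy - 5x + 2y² + 5 → -5x + 17y² - 5y + 5
  leading term x: subtract (5/2)·f_1 from -5x + 17y² - 5y + 5 → 17y² + 10y
  leading term y²: no divisor's leading term divides it; move 17y² to the remainder.
  leading term y: no divisor's leading term divides it; move 10y to the remainder.
  remainder 17y² + 10y ≠ 0; add g_3 = 17y² + 10y to the basis.

The other S-polynomials (S(f_1,g_3), S(f_2,g_3)) all reduce to 0 modulo the current basis, so we have a Gröbner basis.
Inter-reduce: drop elements whose leading term is divisible by another's, tail-reduce, and make monic.

G = {x + 3y - 1, y² + 10/17y}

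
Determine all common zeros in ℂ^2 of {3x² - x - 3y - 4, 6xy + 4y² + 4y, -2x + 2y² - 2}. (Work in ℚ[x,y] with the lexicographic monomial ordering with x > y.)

Compute a lex Gröbner basis by Buchberger's algorithm.
f_1 = 3x² - x - 3y - 4, LT = x².
f_2 = 6xy + 4y² + 4y, LT = xy.
f_3 = -2x + 2y² - 2, LT = x.

S(f_1,f_2): lcm = x²y. S = -⅔xy² - xy - y² - 4/3y.
  reduce S modulo (f_1, f_2, f_3):
  remainder 4/9y³ + 1/9y² - ⅔y ≠ 0; add h_4 = 4/9y³ + 1/9y² - ⅔y to the basis.

S(f_1,f_3): lcm = x². S = xy² - 4/3x - y - 4/3.
  reduce S modulo (f_1, f_2, f_3, h_4):
  remainder -11/6y² - 2y ≠ 0; add h_5 = -11/6y² - 2y to the basis.

S(f_2,f_3): lcm = xy. S = y³ + ⅔y² - ⅓y.
  reduce S modulo (f_1, f_2, f_3, h_4, h_5):
  remainder 47/66y ≠ 0; add h_6 = 47/66y to the basis.

The other S-polynomials (S(f_1,h_4), S(f_2,h_4), S(f_3,h_4), S(f_1,h_5), S(f_2,h_5), S(f_3,h_5), S(h_4,h_5), S(f_1,h_6), S(f_2,h_6), S(f_3,h_6), S(h_4,h_6), S(h_5,h_6)) all reduce to 0 modulo the current basis, so we have a Gröbner basis.
Inter-reduce: drop elements whose leading term is divisible by another's, tail-reduce, and make monic.
Reduced Gröbner basis: {x + 1, y}.

From the last basis element, y = 0, so y takes values in {0}. Each choice, substituted upward through the basis, yields the corresponding point(s) of the solution set.
  y = 0: the earlier basis element becomes x + 1 = 0, giving x = -1 — point (-1, 0).

{(-1, 0)}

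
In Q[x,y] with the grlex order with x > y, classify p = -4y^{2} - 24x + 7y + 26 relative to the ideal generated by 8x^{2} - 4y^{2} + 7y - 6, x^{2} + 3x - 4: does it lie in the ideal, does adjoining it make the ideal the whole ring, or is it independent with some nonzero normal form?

First compute the reduced Gröbner basis of I by Buchberger's algorithm.
f_1 = 8x^{2} - 4y^{2} + 7y - 6, LT = x^{2}.
f_2 = x^{2} + 3x - 4, LT = x^{2}.

S(f_1,f_2): lcm = x^{2}. S = -\tfrac{1}{2}y^{2} - 3x + \tfrac{7}{8}y + \tfrac{13}{4}.
  leading term y^{2}: no divisor's leading term divides it; move -\tfrac{1}{2}y^{2} to the remainder.
  leading term x: no divisor's leading term divides it; move -3x to the remainder.
  leading term y: no divisor's leading term divides it; move \tfrac{7}{8}y to the remainder.
  leading term 1: no divisor's leading term divides it; move \tfrac{13}{4} to the remainder.
  remainder -\tfrac{1}{2}y^{2} - 3x + \tfrac{7}{8}y + \tfrac{13}{4} ≠ 0; add h_3 = -\tfrac{1}{2}y^{2} - 3x + \tfrac{7}{8}y + \tfrac{13}{4} to the basis.

The other S-polynomials (S(f_1,h_3), S(f_2,h_3)) all reduce to 0 modulo the current basis, so we have a Gröbner basis.
Inter-reduce: drop elements whose leading term is divisible by another's, tail-reduce, and make monic.
Reduced Gröbner basis: {x^{2} + 3x - 4, y^{2} + 6x - \tfrac{7}{4}y - \tfrac{13}{2}}.
Label its elements g_1 = x^{2} + 3x - 4, g_2 = y^{2} + 6x - \tfrac{7}{4}y - \tfrac{13}{2}.

Reduce p = -4y^{2} - 24x + 7y + 26 modulo G:
  leading term y^{2}: subtract (-4)·g_2 from -4y^{2} - 24x + 7y + 26 → 0
  normal form = 0.
Since the normal form is 0, p ∈ I.

The remainder on division by a Gröbner basis is unique — it is the normal form.

-4y^{2} - 24x + 7y + 26 lies in I (it reduces to 0).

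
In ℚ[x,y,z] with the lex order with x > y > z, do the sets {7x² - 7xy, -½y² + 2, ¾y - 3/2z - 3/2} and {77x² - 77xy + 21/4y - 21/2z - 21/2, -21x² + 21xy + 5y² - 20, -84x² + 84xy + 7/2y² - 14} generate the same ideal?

Yes, the ideals are equal.

For a fixed monomial order, each ideal has a unique reduced Gröbner basis; comparing bases decides equality.
Buchberger on the first generating set:
f_1 = 7x² - 7xy, LT = x².
f_2 = -½y² + 2, LT = y².
f_3 = ¾y - 3/2z - 3/2, LT = y.

S(f_2,f_3): lcm = y². S = 2yz + 2y - 4.
  leading term yz: subtract (8/3z)·f_3 from 2yz + 2y - 4 → 2y + 4z² + 4z - 4
  leading term y: subtract (8/3)·f_3 from 2y + 4z² + 4z - 4 → 4z² + 8z
  leading term z²: no divisor's leading term divides it; move 4z² to the remainder.
  leading term z: no divisor's leading term divides it; move 8z to the remainder.
  remainder 4z² + 8z ≠ 0; add g_4 = 4z² + 8z to the basis.

The other S-polynomials (S(f_1,f_2), S(f_1,f_3), S(f_1,g_4), S(f_2,g_4), S(f_3,g_4)) all reduce to 0 modulo the current basis, so we have a Gröbner basis.
Inter-reduce: drop elements whose leading term is divisible by another's, tail-reduce, and make monic.
Reduced Gröbner basis: {x² - 2xz - 2x, y - 2z - 2, z² + 2z}.

Buchberger on the second generating set:
h_1 = 77x² - 77xy + 21/4y - 21/2z - 21/2, LT = x².
h_2 = -21x² + 21xy + 5y² - 20, LT = x².
h_3 = -84x² + 84xy + 7/2y² - 14, LT = x².

S(h_1,h_2): lcm = x². S = 5/21y² + 3/44y - 3/22z - 503/462.
  leading term y²: no divisor's leading term divides it; move 5/21y² to the remainder.
  leading term y: no divisor's leading term divides it; move 3/44y to the remainder.
  leading term z: no divisor's leading term divides it; move -3/22z to the remainder.
  leading term 1: no divisor's leading term divides it; move -503/462 to the remainder.
  remainder 5/21y² + 3/44y - 3/22z - 503/462 ≠ 0; add k_4 = 5/21y² + 3/44y - 3/22z - 503/462 to the basis.

S(h_1,h_3): lcm = x². S = 1/24y² + 3/44y - 3/22z - 10/33.
  leading term y²: subtract (7/40)·k_4 from 1/24y² + 3/44y - 3/22z - 10/33 → 9/160y - 9/80z - 9/80
  leading term y: no divisor's leading term divides it; move 9/160y to the remainder.
  leading term z: no divisor's leading term divides it; move -9/80z to the remainder.
  leading term 1: no divisor's leading term divides it; move -9/80 to the remainder.
  remainder 9/160y - 9/80z - 9/80 ≠ 0; add k_5 = 9/160y - 9/80z - 9/80 to the basis.

S(k_4,k_5): lcm = y². S = 2yz + 503/220y - 63/110z - 503/110.
  leading term yz: subtract (320/9z)·k_5 from 2yz + 503/220y - 63/110z - 503/110 → 503/220y + 4z² + 377/110z - 503/110
  leading term y: subtract (4024/99)·k_5 from 503/220y + 4z² + 377/110z - 503/110 → 4z² + 8z
  leading term z²: no divisor's leading term divides it; move 4z² to the remainder.
  leading term z: no divisor's leading term divides it; move 8z to the remainder.
  remainder 4z² + 8z ≠ 0; add k_6 = 4z² + 8z to the basis.

The other S-polynomials (S(h_2,h_3), S(h_1,k_4), S(h_2,k_4), S(h_3,k_4), S(h_1,k_5), S(h_2,k_5), S(h_3,k_5), S(h_1,k_6), S(h_2,k_6), S(h_3,k_6), S(k_4,k_6), S(k_5,k_6)) all reduce to 0 modulo the current basis, so we have a Gröbner basis.
Inter-reduce: drop elements whose leading term is divisible by another's, tail-reduce, and make monic.
Reduced Gröbner basis: {x² - 2xz - 2x, y - 2z - 2, z² + 2z}.

Same reduced basis, so the two generating sets span the same ideal.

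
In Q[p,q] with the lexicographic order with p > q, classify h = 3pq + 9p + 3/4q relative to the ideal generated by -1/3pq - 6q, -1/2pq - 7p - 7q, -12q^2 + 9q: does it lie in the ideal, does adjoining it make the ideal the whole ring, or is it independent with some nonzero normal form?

3pq + 9p + 3/4q lies in I (it reduces to 0).

First compute the reduced Gröbner basis of I by Buchberger's algorithm.
f_1 = -1/3pq - 6q, LT = pq.
f_2 = -1/2pq - 7p - 7q, LT = pq.
f_3 = -12q^2 + 9q, LT = q^2.

S(f_1,f_2): lcm = pq. S = -14p + 4q.
  reduce S modulo (f_1, f_2, f_3):
  remainder -14p + 4q ≠ 0; add k_4 = -14p + 4q to the basis.

S(f_2,f_3): lcm = pq^2. S = 59/4pq + 14q^2.
  reduce S modulo (f_1, f_2, f_3, k_4):
  remainder -255q ≠ 0; add k_5 = -255q to the basis.

The other S-polynomials (S(f_1,f_3), S(f_1,k_4), S(f_2,k_4), S(f_3,k_4), S(f_1,k_5), S(f_2,k_5), S(f_3,k_5), S(k_4,k_5)) all reduce to 0 modulo the current basis, so we have a Gröbner basis.
Inter-reduce: drop elements whose leading term is divisible by another's, tail-reduce, and make monic.
Reduced Gröbner basis: {p, q}.
Label its elements g_1 = p, g_2 = q.

Reduce h = 3pq + 9p + 3/4q modulo G:
  leading term pq: subtract (3q)·g_1 from 3pq + 9p + 3/4q → 9p + 3/4q
  leading term p: subtract (9)·g_1 from 9p + 3/4q → 3/4q
  leading term q: subtract (3/4)·g_2 from 3/4q → 0
  normal form = 0.
Since the normal form is 0, h ∈ I.

Ideal membership is decidable via reduction modulo a Gröbner basis.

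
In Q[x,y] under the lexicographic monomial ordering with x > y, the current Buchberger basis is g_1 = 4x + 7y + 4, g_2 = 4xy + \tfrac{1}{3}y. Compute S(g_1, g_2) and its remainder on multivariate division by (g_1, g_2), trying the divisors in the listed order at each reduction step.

S(g_1, g_2) = \tfrac{7}{4}y^{2} + \tfrac{11}{12}y; remainder on division = \tfrac{7}{4}y^{2} + \tfrac{11}{12}y.

lcm(LM(g_1), LM(g_2)) = xy.
S = (lcm/LT(g_1))·g_1 − (lcm/LT(g_2))·g_2 = \tfrac{7}{4}y^{2} + \tfrac{11}{12}y.
Reduce S modulo (g_1, g_2) in that order:
  leading term y^{2}: no divisor's leading term divides it; move \tfrac{7}{4}y^{2} to the remainder.
  leading term y: no divisor's leading term divides it; move \tfrac{11}{12}y to the remainder.
The remainder \tfrac{7}{4}y^{2} + \tfrac{11}{12}y is nonzero, so it would be added as the next basis element.
An S-polynomial is built so that the two leading terms cancel; whether anything survives reduction is exactly the Gröbner-basis criterion.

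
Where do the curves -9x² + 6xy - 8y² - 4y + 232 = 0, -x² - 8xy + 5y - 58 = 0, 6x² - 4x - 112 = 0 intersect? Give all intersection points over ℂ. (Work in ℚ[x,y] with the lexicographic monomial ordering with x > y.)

{(-4, 2)}

Compute a lex Gröbner basis by Buchberger's algorithm.
f_1 = -9x² + 6xy - 8y² - 4y + 232, LT = x².
f_2 = -x² - 8xy + 5y - 58, LT = x².
f_3 = 6x² - 4x - 112, LT = x².

S(f_1,f_2): lcm = x². S = -26/3xy + 8/9y² + 49/9y - 754/9.
  leading term xy: no divisor's leading term divides it; move -26/3xy to the remainder.
  leading term y²: no divisor's leading term divides it; move 8/9y² to the remainder.
  leading term y: no divisor's leading term divides it; move 49/9y to the remainder.
  leading term 1: no divisor's leading term divides it; move -754/9 to the remainder.
  remainder -26/3xy + 8/9y² + 49/9y - 754/9 ≠ 0; add h_4 = -26/3xy + 8/9y² + 49/9y - 754/9 to the basis.

S(f_1,f_3): lcm = x². S = -⅔xy + ⅔x + 8/9y² + 4/9y - 64/9.
  leading term xy: subtract (1/13)·h_4 from -⅔xy + ⅔x + 8/9y² + 4/9y - 64/9 → ⅔x + 32/39y² + 1/39y - ⅔
  leading term x: no divisor's leading term divides it; move ⅔x to the remainder.
  leading term y²: no divisor's leading term divides it; move 32/39y² to the remainder.
  leading term y: no divisor's leading term divides it; move 1/39y to the remainder.
  leading term 1: no divisor's leading term divides it; move -⅔ to the remainder.
  remainder ⅔x + 32/39y² + 1/39y - ⅔ ≠ 0; add h_5 = ⅔x + 32/39y² + 1/39y - ⅔ to the basis.

S(f_1,h_4): lcm = x²y. S = -22/39xy² + 49/78xy - 29/3x + 8/9y³ + 4/9y² - 232/9y.
  leading term xy²: subtract (11/169y)·h_4 from -22/39xy² + 49/78xy - 29/3x + 8/9y³ + 4/9y² - 232/9y → 49/78xy - 29/3x + 1264/1521y³ + 137/1521y² - 2378/117y
  leading term xy: subtract (-49/676)·h_4 from 49/78xy - 29/3x + 1264/1521y³ + 137/1521y² - 2378/117y → -29/3x + 1264/1521y³ + 235/1521y² - 121255/6084y - 1421/234
  leading term x: subtract (-29/2)·h_5 from -29/3x + 1264/1521y³ + 235/1521y² - 121255/6084y - 1421/234 → 1264/1521y³ + 18331/1521y² - 118993/6084y - 3683/234
  leading term y³: no divisor's leading term divides it; move 1264/1521y³ to the remainder.
  leading term y²: no divisor's leading term divides it; move 18331/1521y² to the remainder.
  leading term y: no divisor's leading term divides it; move -118993/6084y to the remainder.
  leading term 1: no divisor's leading term divides it; move -3683/234 to the remainder.
  remainder 1264/1521y³ + 18331/1521y² - 118993/6084y - 3683/234 ≠ 0; add h_6 = 1264/1521y³ + 18331/1521y² - 118993/6084y - 3683/234 to the basis.

S(f_3,h_4): lcm = x²y. S = 4/39xy² - 1/26xy - 29/3x - 56/3y.
  leading term xy²: subtract (-2/169y)·h_4 from 4/39xy² - 1/26xy - 29/3x - 56/3y → -1/26xy - 29/3x + 16/1521y³ + 98/1521y² - 2300/117y
  leading term xy: subtract (3/676)·h_4 from -1/26xy - 29/3x + 16/1521y³ + 98/1521y² - 2300/117y → -29/3x + 16/1521y³ + 92/1521y² - 119747/6084y + 29/78
  leading term x: subtract (-29/2)·h_5 from -29/3x + 16/1521y³ + 92/1521y² - 119747/6084y + 29/78 → 16/1521y³ + 18188/1521y² - 117485/6084y - 725/78
  leading term y³: subtract (1/79)·h_6 from 16/1521y³ + 18188/1521y² - 117485/6084y - 725/78 → 109117/9243y² - 352397/18486y - 6467/711
  leading term y²: no divisor's leading term divides it; move 109117/9243y² to the remainder.
  leading term y: no divisor's leading term divides it; move -352397/18486y to the remainder.
  leading term 1: no divisor's leading term divides it; move -6467/711 to the remainder.
  remainder 109117/9243y² - 352397/18486y - 6467/711 ≠ 0; add h_7 = 109117/9243y² - 352397/18486y - 6467/711 to the basis.

S(f_1,h_5): lcm = x². S = -16/13xy² - 55/78xy + x + 8/9y² + 4/9y - 232/9.
  leading term xy²: subtract (24/169y)·h_4 from -16/13xy² - 55/78xy + x + 8/9y² + 4/9y - 232/9 → -55/78xy + x - 64/507y³ + 176/1521y² + 1444/117y - 232/9
  leading term xy: subtract (55/676)·h_4 from -55/78xy + x - 64/507y³ + 176/1521y² + 1444/117y - 232/9 → x - 64/507y³ + 22/507y² + 24131/2028y - 493/26
  leading term x: subtract (3/2)·h_5 from x - 64/507y³ + 22/507y² + 24131/2028y - 493/26 → -64/507y³ - 602/507y² + 24053/2028y - 467/26
  leading term y³: subtract (-12/79)·h_6 from -64/507y³ - 602/507y² + 24053/2028y - 467/26 → 1982/3081y² + 109555/12324y - 9647/474
  leading term y²: subtract (5946/109117)·h_7 from 1982/3081y² + 109555/12324y - 9647/474 → 4333403/436468y - 4333403/218234
  leading term y: no divisor's leading term divides it; move 4333403/436468y to the remainder.
  leading term 1: no divisor's leading term divides it; move -4333403/218234 to the remainder.
  remainder 4333403/436468y - 4333403/218234 ≠ 0; add h_8 = 4333403/436468y - 4333403/218234 to the basis.

The other S-polynomials (S(f_2,f_3), S(f_2,h_4), S(f_2,h_5), S(f_3,h_5), S(h_4,h_5), S(f_1,h_6), S(f_2,h_6), S(f_3,h_6), S(h_4,h_6), S(h_5,h_6), S(f_1,h_7), S(f_2,h_7), S(f_3,h_7), S(h_4,h_7), S(h_5,h_7), S(h_6,h_7), S(f_1,h_8), S(f_2,h_8), S(f_3,h_8), S(h_4,h_8), S(h_5,h_8), S(h_6,h_8), S(h_7,h_8)) all reduce to 0 modulo the current basis, so we have a Gröbner basis.
Inter-reduce: drop elements whose leading term is divisible by another's, tail-reduce, and make monic.
Reduced Gröbner basis: {x + 4, y - 2}.

Elimination: the polynomial y - 2 lies in the elimination ideal for y, so y ∈ {2}. For each such y, the remaining basis elements (now univariate) give the rest of the solution.
  y = 2: the earlier basis element becomes x + 4 = 0, giving x = -4 — point (-4, 2).
Each listed point satisfies every original equation (direct substitution).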